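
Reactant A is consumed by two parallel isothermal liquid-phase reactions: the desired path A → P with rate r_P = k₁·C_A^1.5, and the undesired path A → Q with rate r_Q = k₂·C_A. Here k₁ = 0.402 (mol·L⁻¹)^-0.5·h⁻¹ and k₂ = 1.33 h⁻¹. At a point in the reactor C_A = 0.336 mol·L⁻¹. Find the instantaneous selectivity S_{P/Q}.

S_{P/Q} = r_P/r_Q = (k₁·C_A^1.5)/(k₂·C_A) = (k₁/k₂)·C_A^0.5.
= (0.402×0.3360^1.5) / (1.33×0.3360) = 0.07830/0.4469 = 0.175.
Since the desired path is higher order in A, keeping C_A high (PFR or concentrated feed) favours P.

0.175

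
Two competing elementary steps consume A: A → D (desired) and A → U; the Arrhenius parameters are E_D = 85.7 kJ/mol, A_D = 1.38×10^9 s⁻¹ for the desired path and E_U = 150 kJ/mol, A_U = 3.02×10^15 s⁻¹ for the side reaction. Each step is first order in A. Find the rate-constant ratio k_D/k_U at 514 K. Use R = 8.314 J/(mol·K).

1.57

With equal orders, S_{D/U} = k_D/k_U = (A_D/A_U)·exp[(E_U−E_D)/(RT)].
(E_U−E_D)/(RT) = (150−85.7)×10³/(8.314×514) = 64300/4273 = 15.05.
k_D/k_U = (1.38×10^9/3.02×10^15)·exp(15.05) = 4.570×10^-7 × 3.425×10^6 = 1.57.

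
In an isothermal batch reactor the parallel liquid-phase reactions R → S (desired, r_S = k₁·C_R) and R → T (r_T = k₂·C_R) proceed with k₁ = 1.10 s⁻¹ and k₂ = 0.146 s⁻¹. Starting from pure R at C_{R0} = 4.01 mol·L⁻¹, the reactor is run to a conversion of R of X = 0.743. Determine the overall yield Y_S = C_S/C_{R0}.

C_R = C_{R0}(1−X) = 1.031 mol·L⁻¹.
Both paths are first order in R, so the instantaneous fraction to S is constant: dC_S/d(−C_R) = k₁/(k₁+k₂) = 0.8828.
C_S = 0.8828·(C_{R0}−C_R) = 0.8828×2.979 = 2.63 mol·L⁻¹.
Y_S = C_S/C_{R0} = 2.630/4.01 = 0.656.

0.656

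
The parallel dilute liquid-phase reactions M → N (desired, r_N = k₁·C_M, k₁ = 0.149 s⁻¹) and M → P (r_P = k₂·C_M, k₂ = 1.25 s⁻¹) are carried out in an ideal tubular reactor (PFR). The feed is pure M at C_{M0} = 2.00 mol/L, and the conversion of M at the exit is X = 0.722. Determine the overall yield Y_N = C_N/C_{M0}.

C_M = C_{M0}(1−X) = 0.5560 mol/L.
Both paths are first order in M, so the instantaneous fraction to N is constant: dC_N/d(−C_M) = k₁/(k₁+k₂) = 0.1065.
C_N = 0.1065·(C_{M0}−C_M) = 0.1065×1.444 = 0.154 mol/L.
Y_N = C_N/C_{M0} = 0.1538/2.00 = 0.0769.

0.0769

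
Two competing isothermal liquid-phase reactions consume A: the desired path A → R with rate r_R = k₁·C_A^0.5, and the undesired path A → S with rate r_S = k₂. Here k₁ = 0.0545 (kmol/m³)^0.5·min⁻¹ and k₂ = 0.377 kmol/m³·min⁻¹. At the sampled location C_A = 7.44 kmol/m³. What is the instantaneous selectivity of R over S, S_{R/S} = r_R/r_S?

0.394

S_{R/S} = r_R/r_S = (k₁·C_A^0.5)/(k₂) = (k₁/k₂)·C_A^0.5.
= (0.0545×7.440^0.5) / (0.377) = 0.1487/0.3770 = 0.394.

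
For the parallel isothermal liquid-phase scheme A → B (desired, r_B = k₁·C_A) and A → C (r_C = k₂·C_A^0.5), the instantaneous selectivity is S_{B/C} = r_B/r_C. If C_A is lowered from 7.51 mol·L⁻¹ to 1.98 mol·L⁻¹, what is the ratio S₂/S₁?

S_{B/C} = (k₁/k₂)·C_A^0.5, so S₂/S₁ = (C_{A,2}/C_{A,1})^0.5.
= (1.98/7.51)^0.5 = (0.2636)^0.5 = 0.513.

0.513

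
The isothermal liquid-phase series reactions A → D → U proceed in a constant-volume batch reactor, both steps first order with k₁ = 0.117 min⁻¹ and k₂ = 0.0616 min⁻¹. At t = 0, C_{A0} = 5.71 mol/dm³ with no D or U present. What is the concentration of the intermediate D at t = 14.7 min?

2.72 mol/dm³

The intermediate concentration in a first-order A→B→C sequence is C_D = k₁C_{A0}(e^(−k₁t) − e^(−k₂t))/(k₂−k₁).
e^(−k₁t) = e^(−0.117×14.7) = e^(−1.720) = 0.1791; e^(−k₂t) = e^(−0.9055) = 0.4043.
C_D = 0.117×5.71/(0.0616−0.117) × (0.1791−0.4043) = (-12.06)×(-0.2252) = 2.716 mol/dm³.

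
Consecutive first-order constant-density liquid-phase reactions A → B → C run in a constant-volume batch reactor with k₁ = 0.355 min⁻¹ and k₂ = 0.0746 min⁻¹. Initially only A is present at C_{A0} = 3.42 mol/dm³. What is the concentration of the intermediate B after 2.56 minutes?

The intermediate concentration in a first-order A→B→C sequence is C_B = k₁C_{A0}(e^(−k₁t) − e^(−k₂t))/(k₂−k₁).
e^(−k₁t) = e^(−0.355×2.56) = e^(−0.9088) = 0.4030; e^(−k₂t) = e^(−0.1910) = 0.8262.
C_B = 0.355×3.42/(0.0746−0.355) × (0.4030−0.8262) = (-4.330)×(-0.4231) = 1.832 mol/dm³.

1.83 mol/dm³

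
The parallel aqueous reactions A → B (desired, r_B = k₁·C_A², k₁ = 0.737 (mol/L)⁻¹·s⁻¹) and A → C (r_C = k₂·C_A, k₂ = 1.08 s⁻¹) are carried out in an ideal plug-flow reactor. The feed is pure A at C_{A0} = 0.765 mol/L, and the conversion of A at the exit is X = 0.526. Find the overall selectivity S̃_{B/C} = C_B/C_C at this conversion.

C_A = C_{A0}(1−X) = 0.3626 mol/L.
Along a PFR/batch, dC_C/dC_A = −r_C/(r_B+r_C) = −k₂/(k₂+k₁·C_A).
Integrating from C_{A0} to C_A: C_C = (1.08/0.737)·ln[(1.08+0.737·0.765)/(1.08+0.737·0.363)] = 1.465·ln(1.644/1.347) = 0.2915 mol/L.
Then C_B = (C_{A0}−C_A) − C_C = 0.4024 − 0.2915 = 0.1108 mol/L.
S̃_{B/C} = C_B/C_C = 0.1108/0.2915 = 0.380.

0.380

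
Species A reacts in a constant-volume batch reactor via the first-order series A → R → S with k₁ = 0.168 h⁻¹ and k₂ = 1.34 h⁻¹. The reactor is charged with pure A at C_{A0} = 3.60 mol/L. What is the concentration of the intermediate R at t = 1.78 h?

Solving the coupled first-order balances gives C_R(t) = [k₁/(k₂−k₁)]·C_{A0}·(e^(−k₁t) − e^(−k₂t)).
e^(−k₁t) = e^(−0.168×1.78) = e^(−0.2990) = 0.7415; e^(−k₂t) = e^(−2.385) = 0.09207.
C_R = 0.168×3.60/(1.34−0.168) × (0.7415−0.09207) = 0.5160×0.6495 = 0.3351 mol/L.

0.335 mol/L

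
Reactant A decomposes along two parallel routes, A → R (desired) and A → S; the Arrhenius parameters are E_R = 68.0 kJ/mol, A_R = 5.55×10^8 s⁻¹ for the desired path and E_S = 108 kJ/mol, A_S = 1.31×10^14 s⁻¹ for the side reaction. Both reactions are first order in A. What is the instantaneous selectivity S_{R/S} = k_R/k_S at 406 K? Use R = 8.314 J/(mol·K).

k_R/k_S = (A_R/A_S)·exp[−(E_R−E_S)/(RT)] = (A_R/A_S)·exp[(E_S−E_R)/(RT)].
(E_S−E_R)/(RT) = (108−68.0)×10³/(8.314×406) = 40000/3375 = 11.85.
k_R/k_S = (5.55×10^8/1.31×10^14)·exp(11.85) = 4.237×10^-6 × 1.401×10^5 = 0.594.
Since E_R < E_S, lowering the temperature improves selectivity toward R.

0.594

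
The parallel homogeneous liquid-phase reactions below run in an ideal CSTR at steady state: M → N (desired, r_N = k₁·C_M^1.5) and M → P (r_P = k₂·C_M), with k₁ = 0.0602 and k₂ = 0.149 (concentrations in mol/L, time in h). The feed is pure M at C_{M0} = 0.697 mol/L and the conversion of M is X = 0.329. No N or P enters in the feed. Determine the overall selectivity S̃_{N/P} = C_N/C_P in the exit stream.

Exit C_M = C_{M0}(1−X) = 0.697×0.671 = 0.4677 mol/L.
A CSTR operates uniformly at the exit composition, giving r_N = 0.01925 and r_P = 0.06969 (each k·C_M^n at C_M = 0.4677).
Overall selectivity = C_N/C_P = r_Nτ/(r_Pτ) = r_N/r_P = 0.276.

0.276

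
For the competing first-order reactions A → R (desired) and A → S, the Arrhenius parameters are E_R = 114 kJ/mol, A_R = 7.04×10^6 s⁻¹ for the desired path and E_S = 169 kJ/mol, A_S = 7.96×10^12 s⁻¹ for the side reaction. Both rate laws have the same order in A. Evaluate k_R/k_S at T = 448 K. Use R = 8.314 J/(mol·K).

Since both paths have the same order in A, the concentration cancels and S_{R/S} = k_R/k_S = (A_R/A_S)·exp[(E_S−E_R)/(RT)].
(E_S−E_R)/(RT) = (169−114)×10³/(8.314×448) = 55000/3725 = 14.77.
k_R/k_S = (7.04×10^6/7.96×10^12)·exp(14.77) = 8.844×10^-7 × 2.588×10^6 = 2.29.

2.29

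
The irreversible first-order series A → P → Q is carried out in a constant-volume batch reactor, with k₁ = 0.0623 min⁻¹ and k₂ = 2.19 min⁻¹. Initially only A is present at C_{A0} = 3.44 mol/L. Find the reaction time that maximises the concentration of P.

For first-order series the maximum of C_P occurs at t_opt = ln(k₂/k₁)/(k₂−k₁).
= ln(2.19/0.0623)/(2.19−0.0623) = ln(35.15)/2.128 = 3.560/2.128 = 1.67 min.

1.67 min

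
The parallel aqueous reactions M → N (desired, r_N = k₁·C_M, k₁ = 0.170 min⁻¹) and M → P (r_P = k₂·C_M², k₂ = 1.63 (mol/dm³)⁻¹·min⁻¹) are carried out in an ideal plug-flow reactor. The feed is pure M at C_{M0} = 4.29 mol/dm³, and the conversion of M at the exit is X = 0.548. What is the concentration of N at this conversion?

0.0799 mol/dm³

C_M = C_{M0}(1−X) = 1.939 mol/dm³.
Along a PFR/batch, dC_N/dC_M = −r_N/(r_N+r_P) = −k₁/(k₁+k₂·C_M).
Integrating from C_{M0} to C_M: C_N = (0.170/1.63)·ln[(0.170+1.63·4.29)/(0.170+1.63·1.94)] = 0.1043·ln(7.163/3.331) = 0.07986 mol/dm³.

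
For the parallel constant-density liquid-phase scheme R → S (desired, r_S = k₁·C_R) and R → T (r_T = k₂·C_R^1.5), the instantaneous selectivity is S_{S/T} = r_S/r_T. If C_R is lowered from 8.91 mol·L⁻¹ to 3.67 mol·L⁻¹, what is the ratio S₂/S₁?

S_{S/T} = (k₁/k₂)·C_R^-0.5, so S₂/S₁ = (C_{R,2}/C_{R,1})^-0.5.
= (3.67/8.91)^(-0.5) = (0.4119)^(-0.5) = 1.56.

1.56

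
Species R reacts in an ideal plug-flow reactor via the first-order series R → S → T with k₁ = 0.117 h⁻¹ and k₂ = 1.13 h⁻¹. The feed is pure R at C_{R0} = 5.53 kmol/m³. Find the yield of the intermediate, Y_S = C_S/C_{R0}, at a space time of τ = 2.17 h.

The intermediate concentration in a first-order A→B→C sequence is C_S = k₁C_{R0}(e^(−k₁τ) − e^(−k₂τ))/(k₂−k₁).
e^(−k₁τ) = e^(−0.117×2.17) = e^(−0.2539) = 0.7758; e^(−k₂τ) = e^(−2.452) = 0.08611.
C_S = 0.117×5.53/(1.13−0.117) × (0.7758−0.08611) = 0.6387×0.6897 = 0.4405 kmol/m³.
Y_S = C_S/C_{R0} = 0.4405/5.53 = 0.0797.

0.0797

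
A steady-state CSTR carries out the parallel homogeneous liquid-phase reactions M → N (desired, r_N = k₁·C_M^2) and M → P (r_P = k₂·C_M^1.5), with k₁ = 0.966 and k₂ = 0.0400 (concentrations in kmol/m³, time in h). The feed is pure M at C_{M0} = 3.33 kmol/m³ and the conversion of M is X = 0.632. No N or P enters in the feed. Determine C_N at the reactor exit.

2.03 kmol/m³

Exit C_M = C_{M0}(1−X) = 3.33×0.368 = 1.225 kmol/m³.
Rates in a CSTR are evaluated at the outlet concentration: r_N = 0.966×1.225^2 = 1.451, r_P = 0.0400×1.225^1.5 = 0.05426.
Fraction of consumed M going to N: r_N/(r_N+r_P) = 0.9639.
C_N = 0.9639·C_{M0}·X = 0.9639×3.33×0.632 = 2.03 kmol/m³.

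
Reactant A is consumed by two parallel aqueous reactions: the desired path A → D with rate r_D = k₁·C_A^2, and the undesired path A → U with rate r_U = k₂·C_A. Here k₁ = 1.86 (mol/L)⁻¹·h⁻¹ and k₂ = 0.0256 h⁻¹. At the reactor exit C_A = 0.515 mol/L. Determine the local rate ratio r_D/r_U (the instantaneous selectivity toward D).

37.4

S_{D/U} = r_D/r_U = (k₁·C_A^2)/(k₂·C_A) = (k₁/k₂)·C_A.
= (1.86×0.5150^2) / (0.0256×0.5150) = 0.4933/0.01318 = 37.4.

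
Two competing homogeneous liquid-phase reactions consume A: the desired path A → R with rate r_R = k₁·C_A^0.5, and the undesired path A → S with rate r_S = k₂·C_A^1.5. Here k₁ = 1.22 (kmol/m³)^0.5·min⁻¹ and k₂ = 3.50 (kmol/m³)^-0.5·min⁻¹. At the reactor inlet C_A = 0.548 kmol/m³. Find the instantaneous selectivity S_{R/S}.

S_{R/S} = r_R/r_S = (k₁·C_A^0.5)/(k₂·C_A^1.5) = (k₁/k₂)·C_A⁻¹.
= (1.22×0.5480^0.5) / (3.50×0.5480^1.5) = 0.9031/1.420 = 0.636.
The undesired path is higher order in A, so low C_A (CSTR or dilute feed) favours R.

0.636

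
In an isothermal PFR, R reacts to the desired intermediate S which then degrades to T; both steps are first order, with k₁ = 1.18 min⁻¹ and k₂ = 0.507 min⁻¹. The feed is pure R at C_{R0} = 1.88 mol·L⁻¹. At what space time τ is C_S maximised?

1.26 min

The intermediate peaks when r₁ = r₂, i.e. k₁e^(−k₁τ) = k₂e^(−k₂τ), giving τ_opt = ln(k₂/k₁)/(k₂−k₁).
= ln(0.507/1.18)/(0.507−1.18) = ln(0.4297)/-0.6730 = -0.8448/-0.6730 = 1.26 min.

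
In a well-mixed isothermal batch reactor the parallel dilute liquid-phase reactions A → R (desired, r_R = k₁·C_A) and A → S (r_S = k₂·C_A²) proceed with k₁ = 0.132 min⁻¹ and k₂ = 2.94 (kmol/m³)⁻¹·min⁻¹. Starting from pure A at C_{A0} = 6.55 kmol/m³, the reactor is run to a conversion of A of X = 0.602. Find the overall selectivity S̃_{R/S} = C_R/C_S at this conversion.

0.0105

C_A = C_{A0}(1−X) = 2.607 kmol/m³.
Along a PFR/batch, dC_R/dC_A = −r_R/(r_R+r_S) = −k₁/(k₁+k₂·C_A).
Integrating from C_{A0} to C_A: C_R = (0.132/2.94)·ln[(0.132+2.94·6.55)/(0.132+2.94·2.61)] = 0.04490·ln(19.39/7.796) = 0.04090 kmol/m³.
C_S = (C_{A0}−C_A)−C_R = 3.902 kmol/m³; S̃_{R/S} = 0.04090/3.902 = 0.0105.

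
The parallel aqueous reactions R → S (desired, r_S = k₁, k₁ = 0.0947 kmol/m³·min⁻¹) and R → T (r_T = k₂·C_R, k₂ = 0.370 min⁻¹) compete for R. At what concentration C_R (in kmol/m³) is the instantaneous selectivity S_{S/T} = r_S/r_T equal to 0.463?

0.553 kmol/m³

S_{S/T} = (k₁/k₂)·C_R⁻¹ ⇒ C_R = (S·k₂/k₁)^(-1).
= (0.463×0.370/0.0947)^(-1) = (1.809)^(-1) = 0.553 kmol/m³.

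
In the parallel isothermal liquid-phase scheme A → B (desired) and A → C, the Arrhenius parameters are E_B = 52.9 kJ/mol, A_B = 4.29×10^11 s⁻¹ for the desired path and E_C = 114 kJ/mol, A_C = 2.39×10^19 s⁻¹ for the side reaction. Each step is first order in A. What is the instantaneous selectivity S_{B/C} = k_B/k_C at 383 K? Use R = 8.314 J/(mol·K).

3.87

With equal orders, S_{B/C} = k_B/k_C = (A_B/A_C)·exp[(E_C−E_B)/(RT)].
(E_C−E_B)/(RT) = (114−52.9)×10³/(8.314×383) = 61100/3184 = 19.19.
k_B/k_C = (4.29×10^11/2.39×10^19)·exp(19.19) = 1.795×10^-8 × 2.154×10^8 = 3.87.
Since E_B < E_C, lowering the temperature improves selectivity toward B.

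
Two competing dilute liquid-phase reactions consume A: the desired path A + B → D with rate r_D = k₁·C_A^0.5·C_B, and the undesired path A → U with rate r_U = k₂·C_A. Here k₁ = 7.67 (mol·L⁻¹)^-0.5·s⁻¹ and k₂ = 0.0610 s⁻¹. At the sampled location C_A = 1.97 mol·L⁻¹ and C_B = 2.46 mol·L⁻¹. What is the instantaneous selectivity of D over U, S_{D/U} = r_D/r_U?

S_{D/U} = r_D/r_U = (k₁·C_A^0.5·C_B)/(k₂·C_A) = (k₁/k₂)·C_A^-0.5·C_B.
= (7.67×1.970^0.5×2.460) / (0.0610×1.970) = 26.48/0.1202 = 220.
The undesired path is higher order in A, so low C_A (CSTR or dilute feed) favours D.

220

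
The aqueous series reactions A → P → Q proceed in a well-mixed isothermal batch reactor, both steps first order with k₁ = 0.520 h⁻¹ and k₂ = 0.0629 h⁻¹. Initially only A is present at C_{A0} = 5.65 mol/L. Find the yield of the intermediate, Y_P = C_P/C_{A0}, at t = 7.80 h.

0.677

The intermediate concentration in a first-order A→B→C sequence is C_P = k₁C_{A0}(e^(−k₁t) − e^(−k₂t))/(k₂−k₁).
e^(−k₁t) = e^(−0.520×7.80) = e^(−4.056) = 0.01732; e^(−k₂t) = e^(−0.4906) = 0.6122.
C_P = 0.520×5.65/(0.0629−0.520) × (0.01732−0.6122) = (-6.427)×(-0.5949) = 3.824 mol/L.
Y_P = C_P/C_{A0} = 3.824/5.65 = 0.677.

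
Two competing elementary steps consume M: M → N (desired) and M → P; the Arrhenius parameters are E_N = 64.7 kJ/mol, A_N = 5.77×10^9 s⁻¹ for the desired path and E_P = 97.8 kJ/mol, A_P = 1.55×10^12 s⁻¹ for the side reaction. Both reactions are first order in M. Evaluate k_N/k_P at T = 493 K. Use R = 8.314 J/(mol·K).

12.0

k_N/k_P = (A_N/A_P)·exp[−(E_N−E_P)/(RT)] = (A_N/A_P)·exp[(E_P−E_N)/(RT)].
(E_P−E_N)/(RT) = (97.8−64.7)×10³/(8.314×493) = 33100/4099 = 8.076.
k_N/k_P = (5.77×10^9/1.55×10^12)·exp(8.076) = 0.003723 × 3215 = 12.0.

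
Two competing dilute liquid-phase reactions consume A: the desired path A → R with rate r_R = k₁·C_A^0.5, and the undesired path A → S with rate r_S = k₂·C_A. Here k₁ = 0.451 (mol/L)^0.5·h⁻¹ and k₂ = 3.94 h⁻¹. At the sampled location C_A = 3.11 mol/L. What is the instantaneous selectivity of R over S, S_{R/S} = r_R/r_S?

0.0649

S_{R/S} = r_R/r_S = (k₁·C_A^0.5)/(k₂·C_A) = (k₁/k₂)·C_A^-0.5.
= (0.451×3.110^0.5) / (3.94×3.110) = 0.7953/12.25 = 0.0649.
The undesired path is higher order in A, so low C_A (CSTR or dilute feed) favours R.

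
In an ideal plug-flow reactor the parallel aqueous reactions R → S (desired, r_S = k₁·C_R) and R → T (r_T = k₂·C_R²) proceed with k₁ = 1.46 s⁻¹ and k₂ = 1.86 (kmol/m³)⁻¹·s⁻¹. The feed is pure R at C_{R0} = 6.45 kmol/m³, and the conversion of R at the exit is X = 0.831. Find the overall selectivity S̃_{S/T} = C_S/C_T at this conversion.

C_R = C_{R0}(1−X) = 1.090 kmol/m³.
Along a PFR/batch, dC_S/dC_R = −r_S/(r_S+r_T) = −k₁/(k₁+k₂·C_R).
Integrating from C_{R0} to C_R: C_S = (1.46/1.86)·ln[(1.46+1.86·6.45)/(1.46+1.86·1.09)] = 0.7849·ln(13.46/3.487) = 1.060 kmol/m³.
C_T = (C_{R0}−C_R)−C_S = 4.300 kmol/m³; S̃_{S/T} = 1.060/4.300 = 0.246.

0.246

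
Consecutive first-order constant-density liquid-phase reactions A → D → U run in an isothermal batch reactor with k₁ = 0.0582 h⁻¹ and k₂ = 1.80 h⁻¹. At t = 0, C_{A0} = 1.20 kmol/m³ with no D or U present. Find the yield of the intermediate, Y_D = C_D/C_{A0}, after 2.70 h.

0.0283

The intermediate concentration in a first-order A→B→C sequence is C_D = k₁C_{A0}(e^(−k₁t) − e^(−k₂t))/(k₂−k₁).
e^(−k₁t) = e^(−0.0582×2.70) = e^(−0.1571) = 0.8546; e^(−k₂t) = e^(−4.860) = 0.007750.
C_D = 0.0582×1.20/(1.80−0.0582) × (0.8546−0.007750) = 0.04010×0.8468 = 0.03396 kmol/m³.
Y_D = C_D/C_{A0} = 0.03396/1.20 = 0.0283.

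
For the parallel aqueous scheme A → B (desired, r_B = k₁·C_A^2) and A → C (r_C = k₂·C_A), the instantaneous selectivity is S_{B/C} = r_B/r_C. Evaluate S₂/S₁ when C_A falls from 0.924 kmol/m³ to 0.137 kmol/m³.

0.148

S_{B/C} = (k₁/k₂)·C_A, so S₂/S₁ = (C_{A,2}/C_{A,1}).
= 0.137/0.924 = 0.148.
Selectivity toward B falls as C_A falls — high-concentration operation is favoured.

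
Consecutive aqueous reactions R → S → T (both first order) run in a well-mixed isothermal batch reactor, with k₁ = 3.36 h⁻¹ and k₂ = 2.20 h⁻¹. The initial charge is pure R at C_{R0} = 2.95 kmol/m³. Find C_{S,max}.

For a first-order series the maximum intermediate yield is C_{S,max}/C_{R0} = (k₁/k₂)^[k₂/(k₂−k₁)].
= (3.36/2.20)^(2.20/(2.20−3.36)) = (1.527)^(-1.897) = 0.4479.
C_{S,max} = 0.4479×2.95 = 1.32 kmol/m³.

1.32 kmol/m³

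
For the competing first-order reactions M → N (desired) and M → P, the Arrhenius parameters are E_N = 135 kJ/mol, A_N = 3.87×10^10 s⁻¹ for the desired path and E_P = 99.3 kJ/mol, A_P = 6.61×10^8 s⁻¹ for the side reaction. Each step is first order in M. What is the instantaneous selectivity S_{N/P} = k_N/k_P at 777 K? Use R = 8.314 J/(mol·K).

With equal orders, S_{N/P} = k_N/k_P = (A_N/A_P)·exp[(E_P−E_N)/(RT)].
(E_P−E_N)/(RT) = (99.3−135)×10³/(8.314×777) = -35700/6460 = -5.526.
k_N/k_P = (3.87×10^10/6.61×10^8)·exp(-5.526) = 58.55 × 0.003981 = 0.233.

0.233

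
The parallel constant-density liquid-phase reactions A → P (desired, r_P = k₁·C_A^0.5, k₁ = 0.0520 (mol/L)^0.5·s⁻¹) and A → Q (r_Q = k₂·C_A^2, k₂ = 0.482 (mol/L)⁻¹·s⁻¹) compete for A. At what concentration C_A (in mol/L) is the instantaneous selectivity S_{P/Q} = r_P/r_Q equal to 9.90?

S_{P/Q} = (k₁/k₂)·C_A^-1.5 ⇒ C_A = (S·k₂/k₁)^(1/(-1.5)).
= (9.90×0.482/0.0520)^(-0.6667) = (91.77)^(-0.6667) = 0.0492 mol/L.

0.0492 mol/L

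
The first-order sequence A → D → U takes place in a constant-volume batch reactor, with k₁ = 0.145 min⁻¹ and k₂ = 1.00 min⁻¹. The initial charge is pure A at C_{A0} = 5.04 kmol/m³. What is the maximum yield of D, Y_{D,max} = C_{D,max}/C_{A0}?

0.105

For a first-order series the maximum intermediate yield is C_{D,max}/C_{A0} = (k₁/k₂)^[k₂/(k₂−k₁)].
= (0.145/1.00)^(1.00/(1.00−0.145)) = (0.1450)^(1.170) = 0.1045.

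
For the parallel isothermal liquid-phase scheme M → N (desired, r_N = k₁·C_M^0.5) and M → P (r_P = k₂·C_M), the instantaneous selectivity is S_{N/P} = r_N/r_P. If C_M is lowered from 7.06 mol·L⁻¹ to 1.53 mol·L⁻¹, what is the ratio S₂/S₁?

S_{N/P} = (k₁/k₂)·C_M^-0.5, so S₂/S₁ = (C_{M,2}/C_{M,1})^-0.5.
= (1.53/7.06)^(-0.5) = (0.2167)^(-0.5) = 2.15.
Selectivity toward N rises as C_M falls — low-concentration operation is favoured.

2.15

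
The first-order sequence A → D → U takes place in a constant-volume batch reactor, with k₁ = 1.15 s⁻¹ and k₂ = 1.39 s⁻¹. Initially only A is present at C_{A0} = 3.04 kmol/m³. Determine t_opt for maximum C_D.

Setting dC_D/dt = 0 gives t_opt = ln(k₂/k₁)/(k₂−k₁).
= ln(1.39/1.15)/(1.39−1.15) = ln(1.209)/0.2400 = 0.1895/0.2400 = 0.790 s.

0.790 s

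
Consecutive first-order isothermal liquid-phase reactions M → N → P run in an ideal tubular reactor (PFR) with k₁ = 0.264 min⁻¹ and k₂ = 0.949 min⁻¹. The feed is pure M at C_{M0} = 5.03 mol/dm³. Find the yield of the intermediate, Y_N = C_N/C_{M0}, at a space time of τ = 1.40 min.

0.164

For first-order series with pure M initially, C_N(τ) = k₁C_{M0}/(k₂−k₁)·(e^(−k₁τ) − e^(−k₂τ)).
e^(−k₁τ) = e^(−0.264×1.40) = e^(−0.3696) = 0.6910; e^(−k₂τ) = e^(−1.329) = 0.2648.
C_N = 0.264×5.03/(0.949−0.264) × (0.6910−0.2648) = 1.939×0.4262 = 0.8261 mol/dm³.
Y_N = C_N/C_{M0} = 0.8261/5.03 = 0.164.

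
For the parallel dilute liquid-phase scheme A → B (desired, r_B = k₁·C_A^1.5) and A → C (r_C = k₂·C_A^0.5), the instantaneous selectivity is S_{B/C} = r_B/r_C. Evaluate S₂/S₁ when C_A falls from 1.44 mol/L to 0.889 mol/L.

S_{B/C} = (k₁/k₂)·C_A, so S₂/S₁ = (C_{A,2}/C_{A,1}).
= 0.889/1.44 = 0.617.
Selectivity toward B falls as C_A falls — high-concentration operation is favoured.

0.617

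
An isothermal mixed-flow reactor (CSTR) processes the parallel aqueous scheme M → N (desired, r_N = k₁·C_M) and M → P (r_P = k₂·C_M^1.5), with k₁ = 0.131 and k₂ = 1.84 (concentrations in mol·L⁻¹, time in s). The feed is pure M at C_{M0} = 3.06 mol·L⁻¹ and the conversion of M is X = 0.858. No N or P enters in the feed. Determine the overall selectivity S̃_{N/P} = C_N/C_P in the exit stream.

Exit C_M = C_{M0}(1−X) = 3.06×0.142 = 0.4345 mol·L⁻¹.
In a CSTR the entire volume is at exit conditions, so r_N = 0.131×0.4345 = 0.05692 and r_P = 1.84×0.4345^1.5 = 0.5270.
Overall selectivity = C_N/C_P = r_Nτ/(r_Pτ) = r_N/r_P = 0.108.

0.108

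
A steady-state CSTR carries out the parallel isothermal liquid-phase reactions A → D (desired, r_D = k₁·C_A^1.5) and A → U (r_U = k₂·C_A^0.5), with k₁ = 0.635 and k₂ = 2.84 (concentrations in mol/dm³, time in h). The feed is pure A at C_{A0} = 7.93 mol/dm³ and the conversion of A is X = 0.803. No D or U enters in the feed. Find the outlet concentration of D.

Exit C_A = C_{A0}(1−X) = 7.93×0.197 = 1.562 mol/dm³.
Rates in a CSTR are evaluated at the outlet concentration: r_D = 0.635×1.562^1.5 = 1.240, r_U = 2.84×1.562^0.5 = 3.550.
Fraction of consumed A going to D: r_D/(r_D+r_U) = 0.2589.
C_D = 0.2589·C_{A0}·X = 0.2589×7.93×0.803 = 1.65 mol/dm³.

1.65 mol/dm³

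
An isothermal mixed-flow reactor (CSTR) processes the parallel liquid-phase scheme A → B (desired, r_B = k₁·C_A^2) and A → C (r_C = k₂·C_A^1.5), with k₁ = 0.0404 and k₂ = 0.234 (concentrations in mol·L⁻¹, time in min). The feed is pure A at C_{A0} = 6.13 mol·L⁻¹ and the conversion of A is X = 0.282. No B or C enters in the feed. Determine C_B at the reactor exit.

Exit C_A = C_{A0}(1−X) = 6.13×0.718 = 4.401 mol·L⁻¹.
In a CSTR the entire volume is at exit conditions, so r_B = 0.0404×4.401^2 = 0.7826 and r_C = 0.234×4.401^1.5 = 2.161.
Fraction of consumed A going to B: r_B/(r_B+r_C) = 0.2659.
C_B = 0.2659·C_{A0}·X = 0.2659×6.13×0.282 = 0.460 mol·L⁻¹.

0.460 mol·L⁻¹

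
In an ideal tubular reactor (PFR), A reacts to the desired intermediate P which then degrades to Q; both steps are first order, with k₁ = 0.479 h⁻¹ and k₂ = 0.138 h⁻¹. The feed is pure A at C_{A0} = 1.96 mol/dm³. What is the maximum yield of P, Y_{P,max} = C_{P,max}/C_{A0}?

0.604

For a first-order series the maximum intermediate yield is C_{P,max}/C_{A0} = (k₁/k₂)^[k₂/(k₂−k₁)].
= (0.479/0.138)^(0.138/(0.138−0.479)) = (3.471)^(-0.4047) = 0.6043.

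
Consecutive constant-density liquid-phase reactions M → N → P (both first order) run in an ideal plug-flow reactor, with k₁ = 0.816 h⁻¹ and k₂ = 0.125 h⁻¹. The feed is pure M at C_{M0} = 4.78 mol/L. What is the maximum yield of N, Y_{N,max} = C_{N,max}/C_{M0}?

For a first-order series the maximum intermediate yield is C_{N,max}/C_{M0} = (k₁/k₂)^[k₂/(k₂−k₁)].
= (0.816/0.125)^(0.125/(0.125−0.816)) = (6.528)^(-0.1809) = 0.7122.

0.712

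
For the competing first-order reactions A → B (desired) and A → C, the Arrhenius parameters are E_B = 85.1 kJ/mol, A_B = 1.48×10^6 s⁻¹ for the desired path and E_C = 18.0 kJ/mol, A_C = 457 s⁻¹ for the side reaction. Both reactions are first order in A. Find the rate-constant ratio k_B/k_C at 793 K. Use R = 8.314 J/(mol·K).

0.123

k_B/k_C = (A_B/A_C)·exp[−(E_B−E_C)/(RT)] = (A_B/A_C)·exp[(E_C−E_B)/(RT)].
(E_C−E_B)/(RT) = (18.0−85.1)×10³/(8.314×793) = -67100/6593 = -10.18.
k_B/k_C = (1.48×10^6/457)·exp(-10.18) = 3239 × 3.802×10^-5 = 0.123.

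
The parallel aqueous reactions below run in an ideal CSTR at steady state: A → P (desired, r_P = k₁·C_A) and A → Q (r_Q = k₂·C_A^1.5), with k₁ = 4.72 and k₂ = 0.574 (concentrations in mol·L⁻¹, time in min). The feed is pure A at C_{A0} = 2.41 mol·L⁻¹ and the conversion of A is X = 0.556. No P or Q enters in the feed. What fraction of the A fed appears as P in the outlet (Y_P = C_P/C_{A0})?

0.494

Exit C_A = C_{A0}(1−X) = 2.41×0.444 = 1.070 mol·L⁻¹.
A CSTR operates uniformly at the exit composition, giving r_P = 5.051 and r_Q = 0.6353 (each k·C_A^n at C_A = 1.070).
Fraction of consumed A going to P: r_P/(r_P+r_Q) = 0.8883.
C_P = 0.8883·C_{A0}·X = 0.8883×2.41×0.556 = 1.19 mol·L⁻¹; Y_P = C_P/C_{A0} = 0.494.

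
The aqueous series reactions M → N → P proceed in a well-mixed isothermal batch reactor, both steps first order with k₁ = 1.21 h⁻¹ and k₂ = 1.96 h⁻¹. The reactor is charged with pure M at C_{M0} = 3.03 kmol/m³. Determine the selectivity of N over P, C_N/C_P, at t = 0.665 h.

1.05

For first-order series with pure M initially, C_N(t) = k₁C_{M0}/(k₂−k₁)·(e^(−k₁t) − e^(−k₂t)).
e^(−k₁t) = e^(−1.21×0.665) = e^(−0.8046) = 0.4472; e^(−k₂t) = e^(−1.303) = 0.2716.
C_N = 1.21×3.03/(1.96−1.21) × (0.4472−0.2716) = 4.888×0.1756 = 0.8586 kmol/m³.
C_M = C_{M0}e^(−k₁t) = 1.355 kmol/m³, so C_P = C_{M0}−C_M−C_N = 0.8163 kmol/m³; C_N/C_P = 1.05.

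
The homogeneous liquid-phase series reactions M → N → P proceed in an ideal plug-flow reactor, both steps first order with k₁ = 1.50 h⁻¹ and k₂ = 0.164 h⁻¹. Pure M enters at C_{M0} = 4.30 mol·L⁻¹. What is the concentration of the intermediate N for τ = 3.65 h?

2.63 mol·L⁻¹

Solving the coupled first-order balances gives C_N(τ) = [k₁/(k₂−k₁)]·C_{M0}·(e^(−k₁τ) − e^(−k₂τ)).
e^(−k₁τ) = e^(−1.50×3.65) = e^(−5.475) = 0.004190; e^(−k₂τ) = e^(−0.5986) = 0.5496.
C_N = 1.50×4.30/(0.164−1.50) × (0.004190−0.5496) = (-4.828)×(-0.5454) = 2.633 mol·L⁻¹.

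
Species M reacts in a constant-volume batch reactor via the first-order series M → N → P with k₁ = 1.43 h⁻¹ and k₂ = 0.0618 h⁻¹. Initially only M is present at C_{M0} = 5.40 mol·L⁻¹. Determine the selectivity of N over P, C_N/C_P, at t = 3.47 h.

5.33

For first-order series with pure M initially, C_N(t) = k₁C_{M0}/(k₂−k₁)·(e^(−k₁t) − e^(−k₂t)).
e^(−k₁t) = e^(−1.43×3.47) = e^(−4.962) = 0.006998; e^(−k₂t) = e^(−0.2144) = 0.8070.
C_N = 1.43×5.40/(0.0618−1.43) × (0.006998−0.8070) = (-5.644)×(-0.8000) = 4.515 mol·L⁻¹.
C_M = C_{M0}e^(−k₁t) = 0.03779 mol·L⁻¹, so C_P = C_{M0}−C_M−C_N = 0.8471 mol·L⁻¹; C_N/C_P = 5.33.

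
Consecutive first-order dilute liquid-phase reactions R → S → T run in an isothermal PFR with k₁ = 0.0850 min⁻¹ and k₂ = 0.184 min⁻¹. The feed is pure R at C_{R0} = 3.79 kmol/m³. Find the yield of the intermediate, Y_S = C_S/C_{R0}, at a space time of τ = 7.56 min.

0.238

Solving the coupled first-order balances gives C_S(τ) = [k₁/(k₂−k₁)]·C_{R0}·(e^(−k₁τ) − e^(−k₂τ)).
e^(−k₁τ) = e^(−0.0850×7.56) = e^(−0.6426) = 0.5259; e^(−k₂τ) = e^(−1.391) = 0.2488.
C_S = 0.0850×3.79/(0.184−0.0850) × (0.5259−0.2488) = 3.254×0.2771 = 0.9017 kmol/m³.
Y_S = C_S/C_{R0} = 0.9017/3.79 = 0.238.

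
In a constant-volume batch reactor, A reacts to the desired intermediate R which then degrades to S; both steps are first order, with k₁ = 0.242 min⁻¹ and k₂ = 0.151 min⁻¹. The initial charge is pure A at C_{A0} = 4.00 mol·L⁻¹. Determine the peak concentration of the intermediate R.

Evaluating C_R at t_opt = ln(k₂/k₁)/(k₂−k₁) gives C_{R,max}/C_{A0} = (k₁/k₂)^[k₂/(k₂−k₁)].
= (0.242/0.151)^(0.151/(0.151−0.242)) = (1.603)^(-1.659) = 0.4572.
C_{R,max} = 0.4572×4.00 = 1.83 mol·L⁻¹.

1.83 mol·L⁻¹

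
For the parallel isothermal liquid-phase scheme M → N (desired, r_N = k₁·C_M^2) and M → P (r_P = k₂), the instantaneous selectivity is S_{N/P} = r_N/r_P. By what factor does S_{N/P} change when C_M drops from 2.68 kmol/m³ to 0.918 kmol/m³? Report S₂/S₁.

S_{N/P} = (k₁/k₂)·C_M^2, so S₂/S₁ = (C_{M,2}/C_{M,1})^2.
= (0.918/2.68)^2 = (0.3425)^2 = 0.117.

0.117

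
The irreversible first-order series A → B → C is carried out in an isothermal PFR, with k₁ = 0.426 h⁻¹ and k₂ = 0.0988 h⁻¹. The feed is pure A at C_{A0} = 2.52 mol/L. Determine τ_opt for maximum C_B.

For first-order series the maximum of C_B occurs at τ_opt = ln(k₂/k₁)/(k₂−k₁).
= ln(0.0988/0.426)/(0.0988−0.426) = ln(0.2319)/-0.3272 = -1.461/-0.3272 = 4.47 h.

4.47 h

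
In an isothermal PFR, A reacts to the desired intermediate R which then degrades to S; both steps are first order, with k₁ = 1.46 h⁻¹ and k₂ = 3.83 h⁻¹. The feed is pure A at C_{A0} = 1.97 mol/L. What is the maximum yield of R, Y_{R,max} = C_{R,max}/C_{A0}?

Evaluating C_R at τ_opt = ln(k₂/k₁)/(k₂−k₁) gives C_{R,max}/C_{A0} = (k₁/k₂)^[k₂/(k₂−k₁)].
= (1.46/3.83)^(3.83/(3.83−1.46)) = (0.3812)^(1.616) = 0.2104.

0.210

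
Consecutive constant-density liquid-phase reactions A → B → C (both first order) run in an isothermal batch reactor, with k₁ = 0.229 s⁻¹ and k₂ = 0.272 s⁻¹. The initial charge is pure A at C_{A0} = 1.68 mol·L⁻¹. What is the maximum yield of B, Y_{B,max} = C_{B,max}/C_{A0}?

0.337

Evaluating C_B at t_opt = ln(k₂/k₁)/(k₂−k₁) gives C_{B,max}/C_{A0} = (k₁/k₂)^[k₂/(k₂−k₁)].
= (0.229/0.272)^(0.272/(0.272−0.229)) = (0.8419)^(6.326) = 0.3367.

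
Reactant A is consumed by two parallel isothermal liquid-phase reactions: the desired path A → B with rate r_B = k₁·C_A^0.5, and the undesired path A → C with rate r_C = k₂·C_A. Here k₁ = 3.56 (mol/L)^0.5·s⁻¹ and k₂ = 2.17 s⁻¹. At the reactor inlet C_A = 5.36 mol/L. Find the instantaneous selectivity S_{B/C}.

0.709

S_{B/C} = r_B/r_C = (k₁·C_A^0.5)/(k₂·C_A) = (k₁/k₂)·C_A^-0.5.
= (3.56×5.360^0.5) / (2.17×5.360) = 8.242/11.63 = 0.709.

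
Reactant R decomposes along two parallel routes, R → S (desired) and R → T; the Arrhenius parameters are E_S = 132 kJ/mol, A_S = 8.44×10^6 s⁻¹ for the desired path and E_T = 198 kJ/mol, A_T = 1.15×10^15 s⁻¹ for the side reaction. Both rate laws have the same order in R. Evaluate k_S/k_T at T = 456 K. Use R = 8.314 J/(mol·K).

0.267

k_S/k_T = (A_S/A_T)·exp[−(E_S−E_T)/(RT)] = (A_S/A_T)·exp[(E_T−E_S)/(RT)].
(E_T−E_S)/(RT) = (198−132)×10³/(8.314×456) = 66000/3791 = 17.41.
k_S/k_T = (8.44×10^6/1.15×10^15)·exp(17.41) = 7.339×10^-9 × 3.635×10^7 = 0.267.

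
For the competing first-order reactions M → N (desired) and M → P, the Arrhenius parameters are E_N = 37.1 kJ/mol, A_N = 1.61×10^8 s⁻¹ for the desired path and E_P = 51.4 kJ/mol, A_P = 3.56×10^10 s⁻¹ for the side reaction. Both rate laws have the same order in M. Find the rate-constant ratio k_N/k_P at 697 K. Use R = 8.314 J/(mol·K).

0.0533

With equal orders, S_{N/P} = k_N/k_P = (A_N/A_P)·exp[(E_P−E_N)/(RT)].
(E_P−E_N)/(RT) = (51.4−37.1)×10³/(8.314×697) = 14300/5795 = 2.468.
k_N/k_P = (1.61×10^8/3.56×10^10)·exp(2.468) = 0.004522 × 11.80 = 0.0533.
Since E_N < E_P, lowering the temperature improves selectivity toward N.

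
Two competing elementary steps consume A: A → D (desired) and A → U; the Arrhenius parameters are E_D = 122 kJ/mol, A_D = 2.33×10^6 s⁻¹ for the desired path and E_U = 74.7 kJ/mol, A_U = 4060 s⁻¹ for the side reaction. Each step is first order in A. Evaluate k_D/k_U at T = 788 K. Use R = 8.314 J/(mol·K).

0.420

k_D/k_U = (A_D/A_U)·exp[−(E_D−E_U)/(RT)] = (A_D/A_U)·exp[(E_U−E_D)/(RT)].
(E_U−E_D)/(RT) = (74.7−122)×10³/(8.314×788) = -47300/6551 = -7.220.
k_D/k_U = (2.33×10^6/4060)·exp(-7.220) = 573.9 × 7.320×10^-4 = 0.420.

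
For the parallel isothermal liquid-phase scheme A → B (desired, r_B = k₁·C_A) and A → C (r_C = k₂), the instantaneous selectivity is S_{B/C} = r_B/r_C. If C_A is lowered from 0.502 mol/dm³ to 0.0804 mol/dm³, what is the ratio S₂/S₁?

0.160

S_{B/C} = (k₁/k₂)·C_A, so S₂/S₁ = (C_{A,2}/C_{A,1}).
= 0.0804/0.502 = 0.160.
Selectivity toward B falls as C_A falls — high-concentration operation is favoured.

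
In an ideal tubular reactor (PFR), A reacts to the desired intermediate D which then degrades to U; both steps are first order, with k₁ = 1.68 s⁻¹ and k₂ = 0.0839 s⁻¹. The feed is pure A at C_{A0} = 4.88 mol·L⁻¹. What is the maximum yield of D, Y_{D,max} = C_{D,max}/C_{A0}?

0.854

At the optimum, C_{D,max}/C_{A0} = (k₁/k₂)^[k₂/(k₂−k₁)].
= (1.68/0.0839)^(0.0839/(0.0839−1.68)) = (20.02)^(-0.05257) = 0.8542.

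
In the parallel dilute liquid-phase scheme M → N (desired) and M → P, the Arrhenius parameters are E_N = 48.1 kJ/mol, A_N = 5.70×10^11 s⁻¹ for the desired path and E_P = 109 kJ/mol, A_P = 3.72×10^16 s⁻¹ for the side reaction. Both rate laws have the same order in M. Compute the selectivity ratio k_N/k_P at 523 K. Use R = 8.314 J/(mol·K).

With equal orders, S_{N/P} = k_N/k_P = (A_N/A_P)·exp[(E_P−E_N)/(RT)].
(E_P−E_N)/(RT) = (109−48.1)×10³/(8.314×523) = 60900/4348 = 14.01.
k_N/k_P = (5.70×10^11/3.72×10^16)·exp(14.01) = 1.532×10^-5 × 1.210×10^6 = 18.5.
Since E_N < E_P, lowering the temperature improves selectivity toward N.

18.5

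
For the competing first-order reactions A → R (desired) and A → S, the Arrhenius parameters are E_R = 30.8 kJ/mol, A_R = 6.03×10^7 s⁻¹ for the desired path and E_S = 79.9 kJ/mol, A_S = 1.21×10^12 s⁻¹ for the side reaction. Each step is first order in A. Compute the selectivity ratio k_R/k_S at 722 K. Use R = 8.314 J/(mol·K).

0.178

Since both paths have the same order in A, the concentration cancels and S_{R/S} = k_R/k_S = (A_R/A_S)·exp[(E_S−E_R)/(RT)].
(E_S−E_R)/(RT) = (79.9−30.8)×10³/(8.314×722) = 49100/6003 = 8.180.
k_R/k_S = (6.03×10^7/1.21×10^12)·exp(8.180) = 4.983×10^-5 × 3568 = 0.178.
Since E_R < E_S, lowering the temperature improves selectivity toward R.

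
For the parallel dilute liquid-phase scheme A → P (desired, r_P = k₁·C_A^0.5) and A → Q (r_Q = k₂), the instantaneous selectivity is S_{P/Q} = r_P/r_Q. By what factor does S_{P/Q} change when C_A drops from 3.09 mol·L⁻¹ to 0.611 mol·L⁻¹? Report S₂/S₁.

S_{P/Q} = (k₁/k₂)·C_A^0.5, so S₂/S₁ = (C_{A,2}/C_{A,1})^0.5.
= (0.611/3.09)^0.5 = (0.1977)^0.5 = 0.445.

0.445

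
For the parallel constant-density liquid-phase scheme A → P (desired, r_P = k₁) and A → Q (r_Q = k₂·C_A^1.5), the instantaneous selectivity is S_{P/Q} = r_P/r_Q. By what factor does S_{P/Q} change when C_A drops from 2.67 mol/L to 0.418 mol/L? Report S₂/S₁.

S_{P/Q} = (k₁/k₂)·C_A^-1.5, so S₂/S₁ = (C_{A,2}/C_{A,1})^-1.5.
= (0.418/2.67)^(-1.5) = (0.1566)^(-1.5) = 16.1.

16.1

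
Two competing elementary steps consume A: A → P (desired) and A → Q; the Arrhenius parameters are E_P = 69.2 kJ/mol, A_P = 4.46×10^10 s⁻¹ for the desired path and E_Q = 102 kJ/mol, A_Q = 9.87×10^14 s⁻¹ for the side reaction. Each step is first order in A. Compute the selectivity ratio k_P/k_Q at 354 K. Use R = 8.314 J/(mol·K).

With equal orders, S_{P/Q} = k_P/k_Q = (A_P/A_Q)·exp[(E_Q−E_P)/(RT)].
(E_Q−E_P)/(RT) = (102−69.2)×10³/(8.314×354) = 32800/2943 = 11.14.
k_P/k_Q = (4.46×10^10/9.87×10^14)·exp(11.14) = 4.519×10^-5 × 69182 = 3.13.
Since E_P < E_Q, lowering the temperature improves selectivity toward P.

3.13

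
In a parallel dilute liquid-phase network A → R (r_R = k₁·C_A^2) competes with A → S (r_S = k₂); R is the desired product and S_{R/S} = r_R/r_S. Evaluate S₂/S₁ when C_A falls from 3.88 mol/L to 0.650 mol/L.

0.0281

S_{R/S} = (k₁/k₂)·C_A^2, so S₂/S₁ = (C_{A,2}/C_{A,1})^2.
= (0.650/3.88)^2 = (0.1675)^2 = 0.0281.
Selectivity toward R falls as C_A falls — high-concentration operation is favoured.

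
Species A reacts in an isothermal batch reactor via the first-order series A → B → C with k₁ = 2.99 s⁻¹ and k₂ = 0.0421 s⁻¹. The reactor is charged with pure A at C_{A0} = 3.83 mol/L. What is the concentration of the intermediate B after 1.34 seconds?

The intermediate concentration in a first-order A→B→C sequence is C_B = k₁C_{A0}(e^(−k₁t) − e^(−k₂t))/(k₂−k₁).
e^(−k₁t) = e^(−2.99×1.34) = e^(−4.007) = 0.01820; e^(−k₂t) = e^(−0.05641) = 0.9451.
C_B = 2.99×3.83/(0.0421−2.99) × (0.01820−0.9451) = (-3.885)×(-0.9270) = 3.601 mol/L.

3.60 mol/L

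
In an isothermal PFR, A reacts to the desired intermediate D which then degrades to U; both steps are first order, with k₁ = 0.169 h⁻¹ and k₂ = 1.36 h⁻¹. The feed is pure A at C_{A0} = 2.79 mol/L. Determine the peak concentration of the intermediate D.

At the optimum, C_{D,max}/C_{A0} = (k₁/k₂)^[k₂/(k₂−k₁)].
= (0.169/1.36)^(1.36/(1.36−0.169)) = (0.1243)^(1.142) = 0.09244.
C_{D,max} = 0.09244×2.79 = 0.258 mol/L.

0.258 mol/L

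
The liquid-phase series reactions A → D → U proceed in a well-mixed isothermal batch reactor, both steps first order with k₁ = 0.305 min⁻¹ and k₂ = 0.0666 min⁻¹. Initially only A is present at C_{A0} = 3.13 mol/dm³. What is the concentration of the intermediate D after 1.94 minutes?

1.30 mol/dm³

Solving the coupled first-order balances gives C_D(t) = [k₁/(k₂−k₁)]·C_{A0}·(e^(−k₁t) − e^(−k₂t)).
e^(−k₁t) = e^(−0.305×1.94) = e^(−0.5917) = 0.5534; e^(−k₂t) = e^(−0.1292) = 0.8788.
C_D = 0.305×3.13/(0.0666−0.305) × (0.5534−0.8788) = (-4.004)×(-0.3254) = 1.303 mol/dm³.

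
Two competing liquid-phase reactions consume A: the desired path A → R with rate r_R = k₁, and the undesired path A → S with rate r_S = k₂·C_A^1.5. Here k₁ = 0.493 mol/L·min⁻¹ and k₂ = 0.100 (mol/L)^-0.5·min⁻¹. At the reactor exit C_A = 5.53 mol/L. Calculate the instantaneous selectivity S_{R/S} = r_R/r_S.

0.379

S_{R/S} = r_R/r_S = (k₁)/(k₂·C_A^1.5) = (k₁/k₂)·C_A^-1.5.
= (0.493) / (0.100×5.530^1.5) = 0.4930/1.300 = 0.379.
The undesired path is higher order in A, so low C_A (CSTR or dilute feed) favours R.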